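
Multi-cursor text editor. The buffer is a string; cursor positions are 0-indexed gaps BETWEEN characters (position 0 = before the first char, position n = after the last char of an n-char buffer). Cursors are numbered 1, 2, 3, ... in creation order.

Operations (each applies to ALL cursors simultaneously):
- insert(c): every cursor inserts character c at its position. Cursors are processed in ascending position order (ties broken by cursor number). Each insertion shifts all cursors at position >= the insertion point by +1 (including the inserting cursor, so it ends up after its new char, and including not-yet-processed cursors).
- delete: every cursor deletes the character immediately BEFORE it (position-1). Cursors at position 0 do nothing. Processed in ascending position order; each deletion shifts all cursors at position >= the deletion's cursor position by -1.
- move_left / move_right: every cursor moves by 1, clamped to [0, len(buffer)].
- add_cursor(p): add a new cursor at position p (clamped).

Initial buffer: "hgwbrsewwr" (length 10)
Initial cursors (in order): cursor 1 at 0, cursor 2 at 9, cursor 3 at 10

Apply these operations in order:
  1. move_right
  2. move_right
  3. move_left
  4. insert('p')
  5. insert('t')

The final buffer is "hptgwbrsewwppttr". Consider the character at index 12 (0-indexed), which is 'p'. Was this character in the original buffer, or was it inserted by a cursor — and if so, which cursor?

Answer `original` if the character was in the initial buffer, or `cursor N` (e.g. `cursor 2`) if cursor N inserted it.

Answer: cursor 3

Derivation:
After op 1 (move_right): buffer="hgwbrsewwr" (len 10), cursors c1@1 c2@10 c3@10, authorship ..........
After op 2 (move_right): buffer="hgwbrsewwr" (len 10), cursors c1@2 c2@10 c3@10, authorship ..........
After op 3 (move_left): buffer="hgwbrsewwr" (len 10), cursors c1@1 c2@9 c3@9, authorship ..........
After op 4 (insert('p')): buffer="hpgwbrsewwppr" (len 13), cursors c1@2 c2@12 c3@12, authorship .1........23.
After op 5 (insert('t')): buffer="hptgwbrsewwppttr" (len 16), cursors c1@3 c2@15 c3@15, authorship .11........2323.
Authorship (.=original, N=cursor N): . 1 1 . . . . . . . . 2 3 2 3 .
Index 12: author = 3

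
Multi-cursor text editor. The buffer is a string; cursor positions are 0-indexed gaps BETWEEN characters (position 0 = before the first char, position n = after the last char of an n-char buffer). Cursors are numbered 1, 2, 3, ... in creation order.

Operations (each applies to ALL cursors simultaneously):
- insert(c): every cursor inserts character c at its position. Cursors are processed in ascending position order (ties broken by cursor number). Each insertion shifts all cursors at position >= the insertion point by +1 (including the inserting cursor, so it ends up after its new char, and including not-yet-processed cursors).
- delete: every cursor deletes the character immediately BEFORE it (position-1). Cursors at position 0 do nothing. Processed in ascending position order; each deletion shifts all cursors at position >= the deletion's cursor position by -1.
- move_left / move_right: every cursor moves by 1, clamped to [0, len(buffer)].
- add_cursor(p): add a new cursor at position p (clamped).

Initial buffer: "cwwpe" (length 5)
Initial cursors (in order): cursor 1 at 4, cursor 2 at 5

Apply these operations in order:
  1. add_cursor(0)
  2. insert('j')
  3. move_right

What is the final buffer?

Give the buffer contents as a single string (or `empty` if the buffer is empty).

Answer: jcwwpjej

Derivation:
After op 1 (add_cursor(0)): buffer="cwwpe" (len 5), cursors c3@0 c1@4 c2@5, authorship .....
After op 2 (insert('j')): buffer="jcwwpjej" (len 8), cursors c3@1 c1@6 c2@8, authorship 3....1.2
After op 3 (move_right): buffer="jcwwpjej" (len 8), cursors c3@2 c1@7 c2@8, authorship 3....1.2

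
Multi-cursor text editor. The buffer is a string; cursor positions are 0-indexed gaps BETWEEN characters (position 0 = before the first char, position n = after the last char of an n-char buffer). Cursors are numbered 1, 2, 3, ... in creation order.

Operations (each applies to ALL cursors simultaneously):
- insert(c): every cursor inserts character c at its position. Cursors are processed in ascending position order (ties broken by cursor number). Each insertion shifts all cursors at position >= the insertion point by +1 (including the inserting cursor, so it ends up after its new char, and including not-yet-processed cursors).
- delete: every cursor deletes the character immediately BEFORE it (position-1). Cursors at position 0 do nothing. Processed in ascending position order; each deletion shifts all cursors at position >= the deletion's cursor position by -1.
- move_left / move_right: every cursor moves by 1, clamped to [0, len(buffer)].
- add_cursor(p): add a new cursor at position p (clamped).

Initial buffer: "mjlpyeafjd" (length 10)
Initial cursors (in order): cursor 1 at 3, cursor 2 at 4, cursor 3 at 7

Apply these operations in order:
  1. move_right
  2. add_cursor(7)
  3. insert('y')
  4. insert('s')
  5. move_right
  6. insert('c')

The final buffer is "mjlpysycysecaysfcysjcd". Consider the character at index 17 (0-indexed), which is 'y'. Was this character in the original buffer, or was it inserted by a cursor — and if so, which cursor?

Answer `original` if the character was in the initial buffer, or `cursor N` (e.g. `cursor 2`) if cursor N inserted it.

Answer: cursor 3

Derivation:
After op 1 (move_right): buffer="mjlpyeafjd" (len 10), cursors c1@4 c2@5 c3@8, authorship ..........
After op 2 (add_cursor(7)): buffer="mjlpyeafjd" (len 10), cursors c1@4 c2@5 c4@7 c3@8, authorship ..........
After op 3 (insert('y')): buffer="mjlpyyyeayfyjd" (len 14), cursors c1@5 c2@7 c4@10 c3@12, authorship ....1.2..4.3..
After op 4 (insert('s')): buffer="mjlpysyyseaysfysjd" (len 18), cursors c1@6 c2@9 c4@13 c3@16, authorship ....11.22..44.33..
After op 5 (move_right): buffer="mjlpysyyseaysfysjd" (len 18), cursors c1@7 c2@10 c4@14 c3@17, authorship ....11.22..44.33..
After op 6 (insert('c')): buffer="mjlpysycysecaysfcysjcd" (len 22), cursors c1@8 c2@12 c4@17 c3@21, authorship ....11.122.2.44.433.3.
Authorship (.=original, N=cursor N): . . . . 1 1 . 1 2 2 . 2 . 4 4 . 4 3 3 . 3 .
Index 17: author = 3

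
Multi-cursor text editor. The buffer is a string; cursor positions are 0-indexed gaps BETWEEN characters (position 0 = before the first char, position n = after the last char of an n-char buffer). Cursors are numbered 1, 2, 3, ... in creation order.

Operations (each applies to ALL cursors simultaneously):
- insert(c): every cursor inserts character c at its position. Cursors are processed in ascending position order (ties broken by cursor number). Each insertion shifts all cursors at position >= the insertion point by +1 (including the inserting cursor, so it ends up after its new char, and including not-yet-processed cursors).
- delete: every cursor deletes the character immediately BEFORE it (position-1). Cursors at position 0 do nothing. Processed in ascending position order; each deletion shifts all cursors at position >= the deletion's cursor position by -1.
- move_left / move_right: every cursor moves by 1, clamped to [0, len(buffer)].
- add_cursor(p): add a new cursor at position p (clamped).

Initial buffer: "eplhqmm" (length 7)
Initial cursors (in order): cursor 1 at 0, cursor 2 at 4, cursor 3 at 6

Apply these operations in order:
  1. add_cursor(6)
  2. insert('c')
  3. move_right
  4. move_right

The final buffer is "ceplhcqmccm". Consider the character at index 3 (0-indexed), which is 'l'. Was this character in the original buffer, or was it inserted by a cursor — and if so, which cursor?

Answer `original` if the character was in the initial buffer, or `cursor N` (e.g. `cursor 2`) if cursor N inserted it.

After op 1 (add_cursor(6)): buffer="eplhqmm" (len 7), cursors c1@0 c2@4 c3@6 c4@6, authorship .......
After op 2 (insert('c')): buffer="ceplhcqmccm" (len 11), cursors c1@1 c2@6 c3@10 c4@10, authorship 1....2..34.
After op 3 (move_right): buffer="ceplhcqmccm" (len 11), cursors c1@2 c2@7 c3@11 c4@11, authorship 1....2..34.
After op 4 (move_right): buffer="ceplhcqmccm" (len 11), cursors c1@3 c2@8 c3@11 c4@11, authorship 1....2..34.
Authorship (.=original, N=cursor N): 1 . . . . 2 . . 3 4 .
Index 3: author = original

Answer: original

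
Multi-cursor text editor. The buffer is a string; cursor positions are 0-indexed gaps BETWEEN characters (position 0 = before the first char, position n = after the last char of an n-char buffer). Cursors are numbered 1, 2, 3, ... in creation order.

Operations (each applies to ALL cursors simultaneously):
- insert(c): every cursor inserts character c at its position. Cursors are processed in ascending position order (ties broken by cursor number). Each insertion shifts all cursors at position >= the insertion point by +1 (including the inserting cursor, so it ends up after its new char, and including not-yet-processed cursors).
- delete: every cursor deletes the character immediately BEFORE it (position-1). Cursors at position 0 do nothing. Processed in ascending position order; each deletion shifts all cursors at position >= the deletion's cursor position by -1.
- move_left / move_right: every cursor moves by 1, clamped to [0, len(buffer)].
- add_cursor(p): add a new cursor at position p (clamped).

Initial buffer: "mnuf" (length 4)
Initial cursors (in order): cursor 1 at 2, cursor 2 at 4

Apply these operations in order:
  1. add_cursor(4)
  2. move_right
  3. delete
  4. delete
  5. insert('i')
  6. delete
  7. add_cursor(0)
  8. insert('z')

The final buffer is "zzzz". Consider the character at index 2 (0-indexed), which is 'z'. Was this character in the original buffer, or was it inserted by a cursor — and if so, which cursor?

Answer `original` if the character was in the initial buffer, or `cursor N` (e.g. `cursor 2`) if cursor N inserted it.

Answer: cursor 3

Derivation:
After op 1 (add_cursor(4)): buffer="mnuf" (len 4), cursors c1@2 c2@4 c3@4, authorship ....
After op 2 (move_right): buffer="mnuf" (len 4), cursors c1@3 c2@4 c3@4, authorship ....
After op 3 (delete): buffer="m" (len 1), cursors c1@1 c2@1 c3@1, authorship .
After op 4 (delete): buffer="" (len 0), cursors c1@0 c2@0 c3@0, authorship 
After op 5 (insert('i')): buffer="iii" (len 3), cursors c1@3 c2@3 c3@3, authorship 123
After op 6 (delete): buffer="" (len 0), cursors c1@0 c2@0 c3@0, authorship 
After op 7 (add_cursor(0)): buffer="" (len 0), cursors c1@0 c2@0 c3@0 c4@0, authorship 
After op 8 (insert('z')): buffer="zzzz" (len 4), cursors c1@4 c2@4 c3@4 c4@4, authorship 1234
Authorship (.=original, N=cursor N): 1 2 3 4
Index 2: author = 3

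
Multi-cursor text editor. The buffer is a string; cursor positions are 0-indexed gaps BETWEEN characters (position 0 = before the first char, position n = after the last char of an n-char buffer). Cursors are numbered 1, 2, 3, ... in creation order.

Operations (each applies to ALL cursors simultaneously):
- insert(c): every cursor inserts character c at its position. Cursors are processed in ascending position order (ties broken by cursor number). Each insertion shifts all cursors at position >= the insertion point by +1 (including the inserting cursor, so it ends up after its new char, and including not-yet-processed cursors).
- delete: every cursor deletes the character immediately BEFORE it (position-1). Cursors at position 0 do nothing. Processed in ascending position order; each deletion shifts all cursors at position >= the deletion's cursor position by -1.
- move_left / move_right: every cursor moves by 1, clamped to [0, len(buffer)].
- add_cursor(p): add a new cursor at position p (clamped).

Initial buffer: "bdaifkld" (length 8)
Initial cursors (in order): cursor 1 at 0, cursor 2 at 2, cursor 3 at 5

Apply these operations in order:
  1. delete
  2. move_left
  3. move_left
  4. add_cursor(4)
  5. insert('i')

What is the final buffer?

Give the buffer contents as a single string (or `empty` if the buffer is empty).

Answer: iibiaikild

Derivation:
After op 1 (delete): buffer="baikld" (len 6), cursors c1@0 c2@1 c3@3, authorship ......
After op 2 (move_left): buffer="baikld" (len 6), cursors c1@0 c2@0 c3@2, authorship ......
After op 3 (move_left): buffer="baikld" (len 6), cursors c1@0 c2@0 c3@1, authorship ......
After op 4 (add_cursor(4)): buffer="baikld" (len 6), cursors c1@0 c2@0 c3@1 c4@4, authorship ......
After op 5 (insert('i')): buffer="iibiaikild" (len 10), cursors c1@2 c2@2 c3@4 c4@8, authorship 12.3...4..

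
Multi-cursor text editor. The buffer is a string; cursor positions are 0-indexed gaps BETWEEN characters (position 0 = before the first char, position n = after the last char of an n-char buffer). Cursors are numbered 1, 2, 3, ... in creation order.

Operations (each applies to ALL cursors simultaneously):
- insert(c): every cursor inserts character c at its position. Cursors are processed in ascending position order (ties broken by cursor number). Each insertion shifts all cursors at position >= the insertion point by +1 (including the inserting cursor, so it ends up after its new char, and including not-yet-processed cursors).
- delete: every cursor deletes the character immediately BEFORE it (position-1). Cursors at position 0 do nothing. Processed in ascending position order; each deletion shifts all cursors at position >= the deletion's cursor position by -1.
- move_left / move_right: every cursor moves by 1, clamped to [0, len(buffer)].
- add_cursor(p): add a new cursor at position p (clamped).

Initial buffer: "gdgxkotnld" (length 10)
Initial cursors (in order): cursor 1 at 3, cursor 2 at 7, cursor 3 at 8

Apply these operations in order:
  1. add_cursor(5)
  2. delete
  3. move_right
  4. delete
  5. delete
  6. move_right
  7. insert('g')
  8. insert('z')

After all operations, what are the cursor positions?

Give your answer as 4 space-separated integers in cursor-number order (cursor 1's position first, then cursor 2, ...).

After op 1 (add_cursor(5)): buffer="gdgxkotnld" (len 10), cursors c1@3 c4@5 c2@7 c3@8, authorship ..........
After op 2 (delete): buffer="gdxold" (len 6), cursors c1@2 c4@3 c2@4 c3@4, authorship ......
After op 3 (move_right): buffer="gdxold" (len 6), cursors c1@3 c4@4 c2@5 c3@5, authorship ......
After op 4 (delete): buffer="gd" (len 2), cursors c1@1 c2@1 c3@1 c4@1, authorship ..
After op 5 (delete): buffer="d" (len 1), cursors c1@0 c2@0 c3@0 c4@0, authorship .
After op 6 (move_right): buffer="d" (len 1), cursors c1@1 c2@1 c3@1 c4@1, authorship .
After op 7 (insert('g')): buffer="dgggg" (len 5), cursors c1@5 c2@5 c3@5 c4@5, authorship .1234
After op 8 (insert('z')): buffer="dggggzzzz" (len 9), cursors c1@9 c2@9 c3@9 c4@9, authorship .12341234

Answer: 9 9 9 9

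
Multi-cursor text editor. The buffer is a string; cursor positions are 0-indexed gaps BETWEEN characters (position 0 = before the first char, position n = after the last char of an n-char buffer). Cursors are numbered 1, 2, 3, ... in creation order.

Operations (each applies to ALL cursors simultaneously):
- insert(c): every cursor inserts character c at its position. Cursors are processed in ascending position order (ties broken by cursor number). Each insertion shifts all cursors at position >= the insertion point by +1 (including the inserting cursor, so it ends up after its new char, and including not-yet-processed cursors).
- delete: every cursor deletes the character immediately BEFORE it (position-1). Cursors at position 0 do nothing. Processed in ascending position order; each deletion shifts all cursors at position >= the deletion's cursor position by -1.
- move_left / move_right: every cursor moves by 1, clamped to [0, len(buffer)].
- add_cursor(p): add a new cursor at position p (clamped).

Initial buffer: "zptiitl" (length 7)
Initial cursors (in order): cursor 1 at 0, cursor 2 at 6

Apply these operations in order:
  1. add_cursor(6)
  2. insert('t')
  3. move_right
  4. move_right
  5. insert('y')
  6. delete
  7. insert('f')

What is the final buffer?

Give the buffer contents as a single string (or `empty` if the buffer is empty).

Answer: tzpftiitttlff

Derivation:
After op 1 (add_cursor(6)): buffer="zptiitl" (len 7), cursors c1@0 c2@6 c3@6, authorship .......
After op 2 (insert('t')): buffer="tzptiitttl" (len 10), cursors c1@1 c2@9 c3@9, authorship 1......23.
After op 3 (move_right): buffer="tzptiitttl" (len 10), cursors c1@2 c2@10 c3@10, authorship 1......23.
After op 4 (move_right): buffer="tzptiitttl" (len 10), cursors c1@3 c2@10 c3@10, authorship 1......23.
After op 5 (insert('y')): buffer="tzpytiitttlyy" (len 13), cursors c1@4 c2@13 c3@13, authorship 1..1....23.23
After op 6 (delete): buffer="tzptiitttl" (len 10), cursors c1@3 c2@10 c3@10, authorship 1......23.
After op 7 (insert('f')): buffer="tzpftiitttlff" (len 13), cursors c1@4 c2@13 c3@13, authorship 1..1....23.23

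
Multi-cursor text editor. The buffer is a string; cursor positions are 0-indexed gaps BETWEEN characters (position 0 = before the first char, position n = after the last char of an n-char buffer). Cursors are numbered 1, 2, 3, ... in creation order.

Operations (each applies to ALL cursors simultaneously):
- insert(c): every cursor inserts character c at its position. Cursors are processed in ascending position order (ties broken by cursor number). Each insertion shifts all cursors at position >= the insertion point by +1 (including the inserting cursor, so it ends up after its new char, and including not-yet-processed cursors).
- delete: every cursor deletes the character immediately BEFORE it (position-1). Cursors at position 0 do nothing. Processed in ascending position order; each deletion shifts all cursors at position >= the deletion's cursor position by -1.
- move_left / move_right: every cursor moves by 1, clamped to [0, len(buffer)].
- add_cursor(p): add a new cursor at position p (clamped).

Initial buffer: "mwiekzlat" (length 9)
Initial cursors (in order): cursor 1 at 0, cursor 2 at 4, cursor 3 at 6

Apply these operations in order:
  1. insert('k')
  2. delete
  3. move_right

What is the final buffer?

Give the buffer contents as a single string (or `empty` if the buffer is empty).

After op 1 (insert('k')): buffer="kmwiekkzklat" (len 12), cursors c1@1 c2@6 c3@9, authorship 1....2..3...
After op 2 (delete): buffer="mwiekzlat" (len 9), cursors c1@0 c2@4 c3@6, authorship .........
After op 3 (move_right): buffer="mwiekzlat" (len 9), cursors c1@1 c2@5 c3@7, authorship .........

Answer: mwiekzlat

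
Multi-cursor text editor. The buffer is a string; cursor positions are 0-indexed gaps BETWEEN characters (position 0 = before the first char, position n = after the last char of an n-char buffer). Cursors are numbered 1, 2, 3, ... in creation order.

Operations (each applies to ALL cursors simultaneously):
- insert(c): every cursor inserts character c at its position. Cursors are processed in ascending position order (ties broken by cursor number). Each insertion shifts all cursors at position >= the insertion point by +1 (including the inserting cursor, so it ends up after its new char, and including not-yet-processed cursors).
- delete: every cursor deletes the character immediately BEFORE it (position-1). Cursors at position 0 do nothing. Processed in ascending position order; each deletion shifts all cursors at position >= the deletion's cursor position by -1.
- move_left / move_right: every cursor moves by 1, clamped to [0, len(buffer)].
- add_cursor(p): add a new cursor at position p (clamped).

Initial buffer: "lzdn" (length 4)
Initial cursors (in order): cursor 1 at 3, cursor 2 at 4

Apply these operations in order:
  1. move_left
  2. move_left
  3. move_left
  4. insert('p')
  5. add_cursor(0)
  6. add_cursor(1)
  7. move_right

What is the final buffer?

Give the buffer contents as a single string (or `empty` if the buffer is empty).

Answer: plpzdn

Derivation:
After op 1 (move_left): buffer="lzdn" (len 4), cursors c1@2 c2@3, authorship ....
After op 2 (move_left): buffer="lzdn" (len 4), cursors c1@1 c2@2, authorship ....
After op 3 (move_left): buffer="lzdn" (len 4), cursors c1@0 c2@1, authorship ....
After op 4 (insert('p')): buffer="plpzdn" (len 6), cursors c1@1 c2@3, authorship 1.2...
After op 5 (add_cursor(0)): buffer="plpzdn" (len 6), cursors c3@0 c1@1 c2@3, authorship 1.2...
After op 6 (add_cursor(1)): buffer="plpzdn" (len 6), cursors c3@0 c1@1 c4@1 c2@3, authorship 1.2...
After op 7 (move_right): buffer="plpzdn" (len 6), cursors c3@1 c1@2 c4@2 c2@4, authorship 1.2...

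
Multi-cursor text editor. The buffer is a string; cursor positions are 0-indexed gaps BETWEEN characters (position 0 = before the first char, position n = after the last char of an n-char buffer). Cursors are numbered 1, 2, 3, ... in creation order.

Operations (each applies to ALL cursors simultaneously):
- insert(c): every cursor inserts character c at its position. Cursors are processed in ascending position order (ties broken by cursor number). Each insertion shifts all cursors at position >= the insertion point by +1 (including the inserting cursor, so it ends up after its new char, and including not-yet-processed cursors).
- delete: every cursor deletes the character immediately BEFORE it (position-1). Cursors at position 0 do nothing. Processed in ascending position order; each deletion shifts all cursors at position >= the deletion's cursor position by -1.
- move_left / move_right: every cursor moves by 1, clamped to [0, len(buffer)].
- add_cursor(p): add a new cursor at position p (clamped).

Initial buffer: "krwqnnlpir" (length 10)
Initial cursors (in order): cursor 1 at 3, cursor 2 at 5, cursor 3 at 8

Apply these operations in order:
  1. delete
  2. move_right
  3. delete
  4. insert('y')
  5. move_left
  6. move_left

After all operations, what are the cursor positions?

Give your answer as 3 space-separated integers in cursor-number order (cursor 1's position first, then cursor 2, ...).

Answer: 2 2 4

Derivation:
After op 1 (delete): buffer="krqnlir" (len 7), cursors c1@2 c2@3 c3@5, authorship .......
After op 2 (move_right): buffer="krqnlir" (len 7), cursors c1@3 c2@4 c3@6, authorship .......
After op 3 (delete): buffer="krlr" (len 4), cursors c1@2 c2@2 c3@3, authorship ....
After op 4 (insert('y')): buffer="kryylyr" (len 7), cursors c1@4 c2@4 c3@6, authorship ..12.3.
After op 5 (move_left): buffer="kryylyr" (len 7), cursors c1@3 c2@3 c3@5, authorship ..12.3.
After op 6 (move_left): buffer="kryylyr" (len 7), cursors c1@2 c2@2 c3@4, authorship ..12.3.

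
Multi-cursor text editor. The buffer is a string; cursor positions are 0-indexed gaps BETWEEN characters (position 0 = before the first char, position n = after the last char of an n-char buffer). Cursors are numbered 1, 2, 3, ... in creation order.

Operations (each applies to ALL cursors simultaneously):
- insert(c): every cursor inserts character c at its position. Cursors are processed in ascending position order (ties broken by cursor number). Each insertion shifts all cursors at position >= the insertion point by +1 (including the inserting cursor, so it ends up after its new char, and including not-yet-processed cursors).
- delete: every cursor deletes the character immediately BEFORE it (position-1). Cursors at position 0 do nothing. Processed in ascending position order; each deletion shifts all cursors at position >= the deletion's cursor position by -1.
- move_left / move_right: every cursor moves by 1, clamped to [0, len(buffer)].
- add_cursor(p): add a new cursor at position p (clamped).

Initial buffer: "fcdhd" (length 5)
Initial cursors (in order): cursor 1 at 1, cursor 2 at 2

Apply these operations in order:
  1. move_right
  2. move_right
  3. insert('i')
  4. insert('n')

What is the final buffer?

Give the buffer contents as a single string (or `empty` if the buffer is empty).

Answer: fcdinhind

Derivation:
After op 1 (move_right): buffer="fcdhd" (len 5), cursors c1@2 c2@3, authorship .....
After op 2 (move_right): buffer="fcdhd" (len 5), cursors c1@3 c2@4, authorship .....
After op 3 (insert('i')): buffer="fcdihid" (len 7), cursors c1@4 c2@6, authorship ...1.2.
After op 4 (insert('n')): buffer="fcdinhind" (len 9), cursors c1@5 c2@8, authorship ...11.22.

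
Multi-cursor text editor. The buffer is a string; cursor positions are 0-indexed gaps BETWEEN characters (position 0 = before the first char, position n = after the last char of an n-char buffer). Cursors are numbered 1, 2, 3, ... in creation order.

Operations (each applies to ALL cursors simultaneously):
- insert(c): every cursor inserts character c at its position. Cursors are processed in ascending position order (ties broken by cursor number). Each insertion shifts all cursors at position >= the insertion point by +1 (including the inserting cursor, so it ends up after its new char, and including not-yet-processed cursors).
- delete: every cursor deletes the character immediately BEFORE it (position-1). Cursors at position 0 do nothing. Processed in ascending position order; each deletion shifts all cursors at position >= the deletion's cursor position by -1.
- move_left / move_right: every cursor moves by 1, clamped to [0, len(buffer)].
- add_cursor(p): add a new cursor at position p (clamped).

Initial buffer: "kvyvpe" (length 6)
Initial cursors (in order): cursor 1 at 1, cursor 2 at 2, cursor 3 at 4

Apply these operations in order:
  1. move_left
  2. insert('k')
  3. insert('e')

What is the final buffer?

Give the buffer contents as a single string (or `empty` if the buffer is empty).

Answer: kekkevykevpe

Derivation:
After op 1 (move_left): buffer="kvyvpe" (len 6), cursors c1@0 c2@1 c3@3, authorship ......
After op 2 (insert('k')): buffer="kkkvykvpe" (len 9), cursors c1@1 c2@3 c3@6, authorship 1.2..3...
After op 3 (insert('e')): buffer="kekkevykevpe" (len 12), cursors c1@2 c2@5 c3@9, authorship 11.22..33...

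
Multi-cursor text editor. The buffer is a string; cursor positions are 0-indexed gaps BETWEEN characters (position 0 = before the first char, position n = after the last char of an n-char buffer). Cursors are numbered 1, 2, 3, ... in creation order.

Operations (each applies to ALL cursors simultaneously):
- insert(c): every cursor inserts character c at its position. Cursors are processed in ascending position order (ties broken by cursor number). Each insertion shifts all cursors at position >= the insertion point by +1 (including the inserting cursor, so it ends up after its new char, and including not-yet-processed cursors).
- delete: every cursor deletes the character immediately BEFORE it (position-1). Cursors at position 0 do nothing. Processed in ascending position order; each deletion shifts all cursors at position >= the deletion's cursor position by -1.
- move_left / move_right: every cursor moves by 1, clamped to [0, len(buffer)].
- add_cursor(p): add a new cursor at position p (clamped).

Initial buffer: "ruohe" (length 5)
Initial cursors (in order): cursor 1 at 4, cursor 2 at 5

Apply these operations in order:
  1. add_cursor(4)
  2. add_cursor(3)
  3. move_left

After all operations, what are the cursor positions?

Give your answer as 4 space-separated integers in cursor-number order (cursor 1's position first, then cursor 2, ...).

Answer: 3 4 3 2

Derivation:
After op 1 (add_cursor(4)): buffer="ruohe" (len 5), cursors c1@4 c3@4 c2@5, authorship .....
After op 2 (add_cursor(3)): buffer="ruohe" (len 5), cursors c4@3 c1@4 c3@4 c2@5, authorship .....
After op 3 (move_left): buffer="ruohe" (len 5), cursors c4@2 c1@3 c3@3 c2@4, authorship .....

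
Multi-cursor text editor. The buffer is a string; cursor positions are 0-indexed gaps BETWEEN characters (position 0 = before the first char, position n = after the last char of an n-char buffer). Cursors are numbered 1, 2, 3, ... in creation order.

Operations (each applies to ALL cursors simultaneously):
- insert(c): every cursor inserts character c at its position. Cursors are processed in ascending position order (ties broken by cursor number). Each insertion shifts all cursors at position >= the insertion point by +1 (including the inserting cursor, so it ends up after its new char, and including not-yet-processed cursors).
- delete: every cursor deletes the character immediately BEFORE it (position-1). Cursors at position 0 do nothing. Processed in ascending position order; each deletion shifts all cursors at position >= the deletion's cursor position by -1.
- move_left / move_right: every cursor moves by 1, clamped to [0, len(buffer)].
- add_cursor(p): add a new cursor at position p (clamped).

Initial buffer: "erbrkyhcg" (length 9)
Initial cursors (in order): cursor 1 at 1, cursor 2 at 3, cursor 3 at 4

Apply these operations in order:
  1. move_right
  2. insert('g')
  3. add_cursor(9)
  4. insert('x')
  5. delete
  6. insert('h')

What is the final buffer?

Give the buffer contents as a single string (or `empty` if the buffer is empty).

Answer: erghbrghkghyhhcg

Derivation:
After op 1 (move_right): buffer="erbrkyhcg" (len 9), cursors c1@2 c2@4 c3@5, authorship .........
After op 2 (insert('g')): buffer="ergbrgkgyhcg" (len 12), cursors c1@3 c2@6 c3@8, authorship ..1..2.3....
After op 3 (add_cursor(9)): buffer="ergbrgkgyhcg" (len 12), cursors c1@3 c2@6 c3@8 c4@9, authorship ..1..2.3....
After op 4 (insert('x')): buffer="ergxbrgxkgxyxhcg" (len 16), cursors c1@4 c2@8 c3@11 c4@13, authorship ..11..22.33.4...
After op 5 (delete): buffer="ergbrgkgyhcg" (len 12), cursors c1@3 c2@6 c3@8 c4@9, authorship ..1..2.3....
After op 6 (insert('h')): buffer="erghbrghkghyhhcg" (len 16), cursors c1@4 c2@8 c3@11 c4@13, authorship ..11..22.33.4...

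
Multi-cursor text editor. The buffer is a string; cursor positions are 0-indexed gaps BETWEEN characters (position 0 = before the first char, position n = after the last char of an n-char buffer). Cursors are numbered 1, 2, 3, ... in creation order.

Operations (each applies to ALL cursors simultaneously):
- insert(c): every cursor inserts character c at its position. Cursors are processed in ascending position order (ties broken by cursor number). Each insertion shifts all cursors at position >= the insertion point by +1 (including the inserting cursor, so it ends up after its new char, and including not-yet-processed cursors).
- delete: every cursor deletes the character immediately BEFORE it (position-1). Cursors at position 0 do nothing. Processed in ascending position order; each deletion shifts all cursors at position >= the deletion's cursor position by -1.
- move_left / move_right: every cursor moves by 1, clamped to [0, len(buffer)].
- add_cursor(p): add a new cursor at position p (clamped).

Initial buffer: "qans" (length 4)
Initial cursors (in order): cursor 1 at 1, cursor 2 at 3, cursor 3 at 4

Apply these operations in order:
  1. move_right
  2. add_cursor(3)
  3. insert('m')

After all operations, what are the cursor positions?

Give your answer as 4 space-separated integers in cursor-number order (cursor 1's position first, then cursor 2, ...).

After op 1 (move_right): buffer="qans" (len 4), cursors c1@2 c2@4 c3@4, authorship ....
After op 2 (add_cursor(3)): buffer="qans" (len 4), cursors c1@2 c4@3 c2@4 c3@4, authorship ....
After op 3 (insert('m')): buffer="qamnmsmm" (len 8), cursors c1@3 c4@5 c2@8 c3@8, authorship ..1.4.23

Answer: 3 8 8 5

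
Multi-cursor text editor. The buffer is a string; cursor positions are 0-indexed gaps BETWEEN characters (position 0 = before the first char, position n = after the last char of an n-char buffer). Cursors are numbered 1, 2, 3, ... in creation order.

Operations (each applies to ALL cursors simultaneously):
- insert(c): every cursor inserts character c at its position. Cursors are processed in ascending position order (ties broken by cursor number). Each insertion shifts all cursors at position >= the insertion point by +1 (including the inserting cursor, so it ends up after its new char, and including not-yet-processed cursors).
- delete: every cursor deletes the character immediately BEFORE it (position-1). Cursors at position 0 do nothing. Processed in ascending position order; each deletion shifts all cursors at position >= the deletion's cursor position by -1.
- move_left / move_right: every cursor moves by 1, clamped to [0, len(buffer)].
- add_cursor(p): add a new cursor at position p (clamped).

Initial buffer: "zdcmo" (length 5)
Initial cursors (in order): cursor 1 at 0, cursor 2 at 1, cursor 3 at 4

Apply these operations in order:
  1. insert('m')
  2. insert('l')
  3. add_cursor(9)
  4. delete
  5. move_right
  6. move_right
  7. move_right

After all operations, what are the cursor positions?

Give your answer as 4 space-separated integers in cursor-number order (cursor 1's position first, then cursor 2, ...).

Answer: 4 6 7 7

Derivation:
After op 1 (insert('m')): buffer="mzmdcmmo" (len 8), cursors c1@1 c2@3 c3@7, authorship 1.2...3.
After op 2 (insert('l')): buffer="mlzmldcmmlo" (len 11), cursors c1@2 c2@5 c3@10, authorship 11.22...33.
After op 3 (add_cursor(9)): buffer="mlzmldcmmlo" (len 11), cursors c1@2 c2@5 c4@9 c3@10, authorship 11.22...33.
After op 4 (delete): buffer="mzmdcmo" (len 7), cursors c1@1 c2@3 c3@6 c4@6, authorship 1.2....
After op 5 (move_right): buffer="mzmdcmo" (len 7), cursors c1@2 c2@4 c3@7 c4@7, authorship 1.2....
After op 6 (move_right): buffer="mzmdcmo" (len 7), cursors c1@3 c2@5 c3@7 c4@7, authorship 1.2....
After op 7 (move_right): buffer="mzmdcmo" (len 7), cursors c1@4 c2@6 c3@7 c4@7, authorship 1.2....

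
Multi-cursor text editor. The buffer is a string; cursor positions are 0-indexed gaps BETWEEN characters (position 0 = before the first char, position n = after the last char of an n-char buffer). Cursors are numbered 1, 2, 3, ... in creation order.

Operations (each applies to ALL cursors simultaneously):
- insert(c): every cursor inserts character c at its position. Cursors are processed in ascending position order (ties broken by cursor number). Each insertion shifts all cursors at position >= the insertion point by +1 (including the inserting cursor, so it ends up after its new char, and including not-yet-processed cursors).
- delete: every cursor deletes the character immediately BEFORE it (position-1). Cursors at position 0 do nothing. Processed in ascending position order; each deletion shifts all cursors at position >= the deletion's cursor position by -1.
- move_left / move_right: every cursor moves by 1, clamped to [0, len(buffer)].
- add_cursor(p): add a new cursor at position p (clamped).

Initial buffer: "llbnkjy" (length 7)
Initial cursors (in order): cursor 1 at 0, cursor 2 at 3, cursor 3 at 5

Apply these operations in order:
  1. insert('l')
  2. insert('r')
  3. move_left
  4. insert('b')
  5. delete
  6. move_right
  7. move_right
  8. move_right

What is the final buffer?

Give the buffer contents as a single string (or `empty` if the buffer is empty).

Answer: lrllblrnklrjy

Derivation:
After op 1 (insert('l')): buffer="lllblnkljy" (len 10), cursors c1@1 c2@5 c3@8, authorship 1...2..3..
After op 2 (insert('r')): buffer="lrllblrnklrjy" (len 13), cursors c1@2 c2@7 c3@11, authorship 11...22..33..
After op 3 (move_left): buffer="lrllblrnklrjy" (len 13), cursors c1@1 c2@6 c3@10, authorship 11...22..33..
After op 4 (insert('b')): buffer="lbrllblbrnklbrjy" (len 16), cursors c1@2 c2@8 c3@13, authorship 111...222..333..
After op 5 (delete): buffer="lrllblrnklrjy" (len 13), cursors c1@1 c2@6 c3@10, authorship 11...22..33..
After op 6 (move_right): buffer="lrllblrnklrjy" (len 13), cursors c1@2 c2@7 c3@11, authorship 11...22..33..
After op 7 (move_right): buffer="lrllblrnklrjy" (len 13), cursors c1@3 c2@8 c3@12, authorship 11...22..33..
After op 8 (move_right): buffer="lrllblrnklrjy" (len 13), cursors c1@4 c2@9 c3@13, authorship 11...22..33..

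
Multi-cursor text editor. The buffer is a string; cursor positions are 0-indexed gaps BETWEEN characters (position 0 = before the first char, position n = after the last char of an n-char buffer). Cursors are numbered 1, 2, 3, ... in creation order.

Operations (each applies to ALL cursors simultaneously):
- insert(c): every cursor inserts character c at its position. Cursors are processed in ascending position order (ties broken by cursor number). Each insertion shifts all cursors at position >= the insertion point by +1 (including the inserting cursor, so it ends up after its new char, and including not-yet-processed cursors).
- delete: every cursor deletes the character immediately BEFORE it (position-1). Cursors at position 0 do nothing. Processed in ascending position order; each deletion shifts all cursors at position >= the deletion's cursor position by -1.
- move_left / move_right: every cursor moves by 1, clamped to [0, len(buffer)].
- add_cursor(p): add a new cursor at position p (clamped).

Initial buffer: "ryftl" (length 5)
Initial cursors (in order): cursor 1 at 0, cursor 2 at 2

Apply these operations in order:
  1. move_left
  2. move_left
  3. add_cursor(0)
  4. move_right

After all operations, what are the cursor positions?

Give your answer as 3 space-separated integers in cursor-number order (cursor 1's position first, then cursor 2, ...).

After op 1 (move_left): buffer="ryftl" (len 5), cursors c1@0 c2@1, authorship .....
After op 2 (move_left): buffer="ryftl" (len 5), cursors c1@0 c2@0, authorship .....
After op 3 (add_cursor(0)): buffer="ryftl" (len 5), cursors c1@0 c2@0 c3@0, authorship .....
After op 4 (move_right): buffer="ryftl" (len 5), cursors c1@1 c2@1 c3@1, authorship .....

Answer: 1 1 1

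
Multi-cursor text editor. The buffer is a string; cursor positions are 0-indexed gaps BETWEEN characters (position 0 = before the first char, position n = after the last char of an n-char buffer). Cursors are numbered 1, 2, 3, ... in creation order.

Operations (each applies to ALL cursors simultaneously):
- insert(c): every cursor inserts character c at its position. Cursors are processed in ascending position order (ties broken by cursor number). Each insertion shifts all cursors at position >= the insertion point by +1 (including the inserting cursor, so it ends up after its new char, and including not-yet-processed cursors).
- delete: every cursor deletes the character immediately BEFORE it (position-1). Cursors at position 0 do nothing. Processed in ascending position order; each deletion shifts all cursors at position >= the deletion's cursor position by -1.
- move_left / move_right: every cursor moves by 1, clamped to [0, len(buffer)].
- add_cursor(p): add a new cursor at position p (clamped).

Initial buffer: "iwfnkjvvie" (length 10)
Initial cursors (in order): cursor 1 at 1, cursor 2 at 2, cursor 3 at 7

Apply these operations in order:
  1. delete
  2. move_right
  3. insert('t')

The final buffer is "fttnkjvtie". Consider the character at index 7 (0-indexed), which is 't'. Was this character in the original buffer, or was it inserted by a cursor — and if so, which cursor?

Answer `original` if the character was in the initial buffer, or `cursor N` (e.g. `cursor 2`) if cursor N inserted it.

Answer: cursor 3

Derivation:
After op 1 (delete): buffer="fnkjvie" (len 7), cursors c1@0 c2@0 c3@4, authorship .......
After op 2 (move_right): buffer="fnkjvie" (len 7), cursors c1@1 c2@1 c3@5, authorship .......
After op 3 (insert('t')): buffer="fttnkjvtie" (len 10), cursors c1@3 c2@3 c3@8, authorship .12....3..
Authorship (.=original, N=cursor N): . 1 2 . . . . 3 . .
Index 7: author = 3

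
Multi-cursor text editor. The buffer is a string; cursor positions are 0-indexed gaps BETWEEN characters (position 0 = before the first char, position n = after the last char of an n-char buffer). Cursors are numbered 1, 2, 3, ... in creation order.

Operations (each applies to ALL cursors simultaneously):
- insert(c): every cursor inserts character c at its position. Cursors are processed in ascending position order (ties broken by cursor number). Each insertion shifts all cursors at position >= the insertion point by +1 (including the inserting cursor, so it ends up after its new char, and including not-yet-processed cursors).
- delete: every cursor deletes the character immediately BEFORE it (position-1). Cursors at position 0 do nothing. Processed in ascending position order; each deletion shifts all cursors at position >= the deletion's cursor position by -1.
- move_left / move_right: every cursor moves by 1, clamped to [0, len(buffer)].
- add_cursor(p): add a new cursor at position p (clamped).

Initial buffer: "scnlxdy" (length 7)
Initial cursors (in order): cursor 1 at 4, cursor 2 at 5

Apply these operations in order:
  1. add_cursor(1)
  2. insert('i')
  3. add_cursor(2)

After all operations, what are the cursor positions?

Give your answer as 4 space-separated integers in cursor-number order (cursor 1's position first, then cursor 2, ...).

After op 1 (add_cursor(1)): buffer="scnlxdy" (len 7), cursors c3@1 c1@4 c2@5, authorship .......
After op 2 (insert('i')): buffer="sicnlixidy" (len 10), cursors c3@2 c1@6 c2@8, authorship .3...1.2..
After op 3 (add_cursor(2)): buffer="sicnlixidy" (len 10), cursors c3@2 c4@2 c1@6 c2@8, authorship .3...1.2..

Answer: 6 8 2 2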